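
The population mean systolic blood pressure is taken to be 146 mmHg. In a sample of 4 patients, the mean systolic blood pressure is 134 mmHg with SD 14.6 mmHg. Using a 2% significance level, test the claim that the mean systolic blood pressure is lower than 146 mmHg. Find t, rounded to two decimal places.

H0: μ = 146; H1: μ < 146 (one-sample t-test, left-tailed).
t = (x̄ − μ₀)/(s/√n) = (134 − 146)/(14.6/√4) = -1.64
df = n − 1 = 3
p-value = P(T ≤ -1.64) ≈ 0.0994
Since p ≈ 0.0994 > α = 0.02, fail to reject H0; the data do not provide sufficient evidence against H0.

-1.64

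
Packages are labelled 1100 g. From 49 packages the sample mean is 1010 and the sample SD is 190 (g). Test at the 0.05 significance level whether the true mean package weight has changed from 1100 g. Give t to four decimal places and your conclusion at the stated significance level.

t = -3.3158; reject H0

H0: μ = 1100; H1: μ ≠ 1100 (one-sample t-test, two-sided).
t = (x̄ − μ₀)/(s/√n) = (1010 − 1100)/(190/√49) = -3.3158
df = n − 1 = 48
Two-sided p-value ≈ 0.0017
Since p ≈ 0.0017 < α = 0.05, reject H0; the evidence is statistically significant.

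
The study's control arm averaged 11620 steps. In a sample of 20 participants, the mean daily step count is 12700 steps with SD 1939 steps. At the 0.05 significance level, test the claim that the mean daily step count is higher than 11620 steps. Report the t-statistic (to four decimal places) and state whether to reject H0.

H0: μ = 11620; H1: μ > 11620 (one-sample t-test, right-tailed).
t = (x̄ − μ₀)/(s/√n) = (12700 − 11620)/(1939/√20) = 2.4909
df = n − 1 = 19
p-value = P(T ≥ 2.4909) ≈ 0.011
Since p ≈ 0.011 < α = 0.05, reject H0; the evidence is statistically significant.

t = 2.4909; reject H0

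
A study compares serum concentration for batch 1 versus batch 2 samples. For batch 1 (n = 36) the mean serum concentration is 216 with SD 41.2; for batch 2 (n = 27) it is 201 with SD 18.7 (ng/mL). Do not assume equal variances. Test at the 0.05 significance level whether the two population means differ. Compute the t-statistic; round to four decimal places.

1.9348

Let group 1 = batch 1, group 2 = batch 2. H0: μ_1 = μ_2; H1: μ_1 ≠ μ_2 (Welch's two-sample t-test, two-sided).
t = (x̄_1 − x̄_2)/√(s_1²/n_1 + s_2²/n_2) = (216 − 201)/√(41.2²/36 + 18.7²/27) = 1.9348
Welch–Satterthwaite df ≈ 51.62
Two-sided p-value ≈ 0.058
Since p ≈ 0.058 > α = 0.05, fail to reject H0; the data do not provide sufficient evidence against H0.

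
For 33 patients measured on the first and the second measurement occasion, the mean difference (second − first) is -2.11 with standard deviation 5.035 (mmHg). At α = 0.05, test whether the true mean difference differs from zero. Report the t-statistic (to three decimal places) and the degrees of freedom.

H0: μ_d = 0; H1: μ_d ≠ 0 (paired t-test on the differences, two-sided).
t = d̄/(s_d/√n) = -2.11/(5.035/√33) = -2.407
df = n − 1 = 32
Two-sided p-value ≈ 0.022
Since p ≈ 0.022 < α = 0.05, reject H0; the evidence is statistically significant.

t = -2.407, df = 32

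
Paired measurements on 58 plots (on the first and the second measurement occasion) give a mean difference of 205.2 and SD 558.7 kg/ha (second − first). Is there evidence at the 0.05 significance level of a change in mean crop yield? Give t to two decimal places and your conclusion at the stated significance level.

H0: μ_d = 0; H1: μ_d ≠ 0 (paired t-test on the differences, two-sided).
t = d̄/(s_d/√n) = 205.2/(558.7/√58) = 2.80
df = n − 1 = 57
Two-sided p-value ≈ 0.0070
Since p ≈ 0.0070 < α = 0.05, reject H0; the data support H1.

t = 2.80; reject H0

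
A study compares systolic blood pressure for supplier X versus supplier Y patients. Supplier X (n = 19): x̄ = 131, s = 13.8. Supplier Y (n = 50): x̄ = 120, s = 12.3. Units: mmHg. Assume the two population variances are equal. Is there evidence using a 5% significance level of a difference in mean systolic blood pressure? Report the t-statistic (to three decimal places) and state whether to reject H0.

Let group 1 = supplier X, group 2 = supplier Y. H0: μ_1 = μ_2; H1: μ_1 ≠ μ_2 (two-sample pooled-variance t-test, two-sided).
s_p² = [(19−1)·13.8² + (50−1)·12.3²]/(19+50−2) = 161.808
t = (131 − 120)/√[161.808·(1/19 + 1/50)] = 3.209
df = n₁ + n₂ − 2 = 67
Two-sided p-value ≈ 0.0020
Since p ≈ 0.0020 < α = 0.05, reject H0; the evidence is statistically significant.

t = 3.209; reject H0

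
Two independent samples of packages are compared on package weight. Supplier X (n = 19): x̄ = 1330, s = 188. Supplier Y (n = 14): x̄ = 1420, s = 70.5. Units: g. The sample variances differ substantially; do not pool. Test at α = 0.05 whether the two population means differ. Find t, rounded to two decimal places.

Let group 1 = supplier X, group 2 = supplier Y. H0: μ_1 = μ_2; H1: μ_1 ≠ μ_2 (Welch's two-sample t-test, two-sided).
t = (x̄_1 − x̄_2)/√(s_1²/n_1 + s_2²/n_2) = (1330 − 1420)/√(188²/19 + 70.5²/14) = -1.91
Welch–Satterthwaite df ≈ 24.30
Two-sided p-value ≈ 0.068
Since p ≈ 0.068 > α = 0.05, fail to reject H0; the data do not provide sufficient evidence against H0.

-1.91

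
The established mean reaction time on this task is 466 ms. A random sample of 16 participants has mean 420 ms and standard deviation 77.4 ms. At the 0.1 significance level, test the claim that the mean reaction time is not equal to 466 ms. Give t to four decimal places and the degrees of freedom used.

H0: μ = 466; H1: μ ≠ 466 (one-sample t-test, two-sided).
t = (x̄ − μ₀)/(s/√n) = (420 − 466)/(77.4/√16) = -2.3773
df = n − 1 = 15
Two-sided p-value ≈ 0.031
Since p ≈ 0.031 < α = 0.1, reject H0; the evidence is statistically significant.

t = -2.3773, df = 15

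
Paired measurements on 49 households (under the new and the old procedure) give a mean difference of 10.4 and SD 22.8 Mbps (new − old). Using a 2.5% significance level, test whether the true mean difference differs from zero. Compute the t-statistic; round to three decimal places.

H0: μ_d = 0; H1: μ_d ≠ 0 (paired t-test on the differences, two-sided).
t = d̄/(s_d/√n) = 10.4/(22.8/√49) = 3.193
df = n − 1 = 48
Two-sided p-value ≈ 0.002
Since p ≈ 0.002 < α = 0.025, reject H0; the data support H1.

3.193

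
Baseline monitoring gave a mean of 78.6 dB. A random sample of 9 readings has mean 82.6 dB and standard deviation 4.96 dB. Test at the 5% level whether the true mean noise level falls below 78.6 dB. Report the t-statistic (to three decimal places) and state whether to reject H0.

H0: μ = 78.6; H1: μ < 78.6 (one-sample t-test, left-tailed).
t = (x̄ − μ₀)/(s/√n) = (82.6 − 78.6)/(4.96/√9) = 2.419
df = n − 1 = 8
p-value = P(T ≤ 2.419) ≈ 0.9791
Since p ≈ 0.9791 > α = 0.05, fail to reject H0; the data do not provide sufficient evidence against H0.

t = 2.419; fail to reject H0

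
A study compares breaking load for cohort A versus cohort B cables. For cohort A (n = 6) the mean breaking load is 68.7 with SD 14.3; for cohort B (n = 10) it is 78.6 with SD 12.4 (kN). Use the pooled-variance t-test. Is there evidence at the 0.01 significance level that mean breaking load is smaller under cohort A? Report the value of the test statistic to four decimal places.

-1.4623

Let group 1 = cohort A, group 2 = cohort B. H0: μ_1 = μ_2; H1: μ_1 < μ_2 (two-sample pooled-variance t-test, left-tailed).
s_p² = [(6−1)·14.3² + (10−1)·12.4²]/(6+10−2) = 171.878
t = (68.7 − 78.6)/√[171.878·(1/6 + 1/10)] = -1.4623
df = n₁ + n₂ − 2 = 14
p-value = P(T ≤ -1.4623) ≈ 0.083
Since p ≈ 0.083 > α = 0.01, fail to reject H0; the data do not provide sufficient evidence against H0.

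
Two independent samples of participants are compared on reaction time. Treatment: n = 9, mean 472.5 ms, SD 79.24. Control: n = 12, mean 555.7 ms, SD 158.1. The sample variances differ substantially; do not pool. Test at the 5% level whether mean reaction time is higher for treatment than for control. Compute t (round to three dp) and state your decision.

Let group 1 = treatment, group 2 = control. H0: μ_1 = μ_2; H1: μ_1 > μ_2 (Welch's two-sample t-test, right-tailed).
t = (x̄_1 − x̄_2)/√(s_1²/n_1 + s_2²/n_2) = (472.5 − 555.7)/√(79.24²/9 + 158.1²/12) = -1.578
Welch–Satterthwaite df ≈ 16.98
p-value = P(T ≥ -1.578) ≈ 0.933
Since p ≈ 0.933 > α = 0.05, fail to reject H0; the data do not provide sufficient evidence against H0.

t = -1.578; fail to reject H0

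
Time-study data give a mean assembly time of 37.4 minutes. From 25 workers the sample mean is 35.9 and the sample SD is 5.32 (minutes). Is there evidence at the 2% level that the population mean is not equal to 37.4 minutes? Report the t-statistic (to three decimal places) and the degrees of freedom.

t = -1.410, df = 24

H0: μ = 37.4; H1: μ ≠ 37.4 (one-sample t-test, two-sided).
t = (x̄ − μ₀)/(s/√n) = (35.9 − 37.4)/(5.32/√25) = -1.410
df = n − 1 = 24
Two-sided p-value ≈ 0.1714
Since p ≈ 0.1714 > α = 0.02, fail to reject H0; the evidence is not statistically significant.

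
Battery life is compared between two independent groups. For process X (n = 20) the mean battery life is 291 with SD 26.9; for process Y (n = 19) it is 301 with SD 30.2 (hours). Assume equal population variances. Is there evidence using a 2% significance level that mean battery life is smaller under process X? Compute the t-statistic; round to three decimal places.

Let group 1 = process X, group 2 = process Y. H0: μ_1 = μ_2; H1: μ_1 < μ_2 (two-sample pooled-variance t-test, left-tailed).
s_p² = [(20−1)·26.9² + (19−1)·30.2²]/(20+19−2) = 815.279
t = (291 − 301)/√[815.279·(1/20 + 1/19)] = -1.093
df = n₁ + n₂ − 2 = 37
p-value = P(T ≤ -1.093) ≈ 0.141
Since p ≈ 0.141 > α = 0.02, fail to reject H0; the data do not provide sufficient evidence against H0.

-1.093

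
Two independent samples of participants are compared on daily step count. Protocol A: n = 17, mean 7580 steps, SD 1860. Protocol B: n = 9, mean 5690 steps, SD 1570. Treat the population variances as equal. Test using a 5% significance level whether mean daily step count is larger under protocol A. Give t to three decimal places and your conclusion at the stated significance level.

Let group 1 = protocol A, group 2 = protocol B. H0: μ_1 = μ_2; H1: μ_1 > μ_2 (two-sample pooled-variance t-test, right-tailed).
s_p² = [(17−1)·1860² + (9−1)·1570²]/(17+9−2) = 3128030
t = (7580 − 5690)/√[3128030·(1/17 + 1/9)] = 2.592
df = n₁ + n₂ − 2 = 24
p-value = P(T ≥ 2.592) ≈ 0.0080
Since p ≈ 0.0080 < α = 0.05, reject H0; the data support H1.

t = 2.592; reject H0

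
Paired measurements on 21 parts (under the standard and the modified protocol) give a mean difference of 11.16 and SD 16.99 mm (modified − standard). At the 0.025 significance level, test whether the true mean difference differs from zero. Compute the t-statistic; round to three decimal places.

3.010

H0: μ_d = 0; H1: μ_d ≠ 0 (paired t-test on the differences, two-sided).
t = d̄/(s_d/√n) = 11.16/(16.99/√21) = 3.010
df = n − 1 = 20
Two-sided p-value ≈ 0.007
Since p ≈ 0.007 < α = 0.025, reject H0; the data support H1.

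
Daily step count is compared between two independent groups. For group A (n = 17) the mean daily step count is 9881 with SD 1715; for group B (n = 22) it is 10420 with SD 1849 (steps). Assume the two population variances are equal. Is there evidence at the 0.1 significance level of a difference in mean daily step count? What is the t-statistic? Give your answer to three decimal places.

-0.931

Let group 1 = group A, group 2 = group B. H0: μ_1 = μ_2; H1: μ_1 ≠ μ_2 (two-sample pooled-variance t-test, two-sided).
s_p² = [(17−1)·1715² + (22−1)·1849²]/(17+22−2) = 3212280
t = (9881 − 10420)/√[3212280·(1/17 + 1/22)] = -0.931
df = n₁ + n₂ − 2 = 37
Two-sided p-value ≈ 0.358
Since p ≈ 0.358 > α = 0.1, fail to reject H0; the evidence is not statistically significant.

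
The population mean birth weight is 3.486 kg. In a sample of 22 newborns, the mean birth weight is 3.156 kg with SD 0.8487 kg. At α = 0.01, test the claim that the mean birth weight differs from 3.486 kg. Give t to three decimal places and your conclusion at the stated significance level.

H0: μ = 3.486; H1: μ ≠ 3.486 (one-sample t-test, two-sided).
t = (x̄ − μ₀)/(s/√n) = (3.156 − 3.486)/(0.8487/√22) = -1.824
df = n − 1 = 21
Two-sided p-value ≈ 0.082
Since p ≈ 0.082 > α = 0.01, fail to reject H0; the evidence is not statistically significant.

t = -1.824; fail to reject H0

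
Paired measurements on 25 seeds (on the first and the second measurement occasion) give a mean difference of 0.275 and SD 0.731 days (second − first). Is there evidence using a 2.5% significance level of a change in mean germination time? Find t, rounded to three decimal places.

H0: μ_d = 0; H1: μ_d ≠ 0 (paired t-test on the differences, two-sided).
t = d̄/(s_d/√n) = 0.275/(0.731/√25) = 1.881
df = n − 1 = 24
Two-sided p-value ≈ 0.0722
Since p ≈ 0.0722 > α = 0.025, fail to reject H0; the evidence is not statistically significant.

1.881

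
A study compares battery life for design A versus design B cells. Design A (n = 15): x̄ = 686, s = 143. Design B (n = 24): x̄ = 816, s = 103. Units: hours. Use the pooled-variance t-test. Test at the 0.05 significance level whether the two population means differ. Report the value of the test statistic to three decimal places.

-3.299

Let group 1 = design A, group 2 = design B. H0: μ_1 = μ_2; H1: μ_1 ≠ μ_2 (two-sample pooled-variance t-test, two-sided).
s_p² = [(15−1)·143² + (24−1)·103²]/(15+24−2) = 14332.2
t = (686 − 816)/√[14332.2·(1/15 + 1/24)] = -3.299
df = n₁ + n₂ − 2 = 37
Two-sided p-value ≈ 0.002
Since p ≈ 0.002 < α = 0.05, reject H0; the data support H1.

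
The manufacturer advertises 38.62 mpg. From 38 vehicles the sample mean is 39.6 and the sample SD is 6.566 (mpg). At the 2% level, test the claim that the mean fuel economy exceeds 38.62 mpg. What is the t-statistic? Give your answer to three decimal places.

0.920

H0: μ = 38.62; H1: μ > 38.62 (one-sample t-test, right-tailed).
t = (x̄ − μ₀)/(s/√n) = (39.6 − 38.62)/(6.566/√38) = 0.920
df = n − 1 = 37
p-value = P(T ≥ 0.920) ≈ 0.182
Since p ≈ 0.182 > α = 0.02, fail to reject H0; the evidence is not statistically significant.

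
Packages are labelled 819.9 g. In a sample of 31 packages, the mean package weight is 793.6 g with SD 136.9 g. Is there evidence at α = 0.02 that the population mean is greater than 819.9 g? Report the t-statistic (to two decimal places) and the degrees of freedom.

t = -1.07, df = 30

H0: μ = 819.9; H1: μ > 819.9 (one-sample t-test, right-tailed).
t = (x̄ − μ₀)/(s/√n) = (793.6 − 819.9)/(136.9/√31) = -1.07
df = n − 1 = 30
p-value = P(T ≥ -1.07) ≈ 0.8533
Since p ≈ 0.8533 > α = 0.02, fail to reject H0; the data do not provide sufficient evidence against H0.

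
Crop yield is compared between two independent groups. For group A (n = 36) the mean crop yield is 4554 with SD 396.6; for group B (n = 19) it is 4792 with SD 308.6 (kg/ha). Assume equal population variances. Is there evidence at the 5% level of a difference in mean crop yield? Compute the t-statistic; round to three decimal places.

-2.274

Let group 1 = group A, group 2 = group B. H0: μ_1 = μ_2; H1: μ_1 ≠ μ_2 (two-sample pooled-variance t-test, two-sided).
s_p² = [(36−1)·396.6² + (19−1)·308.6²]/(36+19−2) = 136215
t = (4554 − 4792)/√[136215·(1/36 + 1/19)] = -2.274
df = n₁ + n₂ − 2 = 53
Two-sided p-value ≈ 0.027
Since p ≈ 0.027 < α = 0.05, reject H0; the evidence is statistically significant.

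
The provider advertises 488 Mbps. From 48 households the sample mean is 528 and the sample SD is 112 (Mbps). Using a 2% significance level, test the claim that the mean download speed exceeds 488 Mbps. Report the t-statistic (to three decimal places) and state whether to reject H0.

t = 2.474; reject H0

H0: μ = 488; H1: μ > 488 (one-sample t-test, right-tailed).
t = (x̄ − μ₀)/(s/√n) = (528 − 488)/(112/√48) = 2.474
df = n − 1 = 47
p-value = P(T ≥ 2.474) ≈ 0.0085
Since p ≈ 0.0085 < α = 0.02, reject H0; the data support H1.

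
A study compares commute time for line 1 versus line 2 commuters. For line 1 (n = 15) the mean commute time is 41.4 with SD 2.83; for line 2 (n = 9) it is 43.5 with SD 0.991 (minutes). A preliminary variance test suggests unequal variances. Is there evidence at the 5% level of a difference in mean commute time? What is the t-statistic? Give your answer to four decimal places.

Let group 1 = line 1, group 2 = line 2. H0: μ_1 = μ_2; H1: μ_1 ≠ μ_2 (Welch's two-sample t-test, two-sided).
t = (x̄_1 − x̄_2)/√(s_1²/n_1 + s_2²/n_2) = (41.4 − 43.5)/√(2.83²/15 + 0.991²/9) = -2.6188
Welch–Satterthwaite df ≈ 18.92
Two-sided p-value ≈ 0.017
Since p ≈ 0.017 < α = 0.05, reject H0; the evidence is statistically significant.

-2.6188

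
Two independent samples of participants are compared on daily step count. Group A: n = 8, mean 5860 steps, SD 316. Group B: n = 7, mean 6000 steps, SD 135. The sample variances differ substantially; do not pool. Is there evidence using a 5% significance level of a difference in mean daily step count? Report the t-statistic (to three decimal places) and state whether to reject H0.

t = -1.140; fail to reject H0

Let group 1 = group A, group 2 = group B. H0: μ_1 = μ_2; H1: μ_1 ≠ μ_2 (Welch's two-sample t-test, two-sided).
t = (x̄_1 − x̄_2)/√(s_1²/n_1 + s_2²/n_2) = (5860 − 6000)/√(316²/8 + 135²/7) = -1.140
Welch–Satterthwaite df ≈ 9.73
Two-sided p-value ≈ 0.2816
Since p ≈ 0.2816 > α = 0.05, fail to reject H0; the data do not provide sufficient evidence against H0.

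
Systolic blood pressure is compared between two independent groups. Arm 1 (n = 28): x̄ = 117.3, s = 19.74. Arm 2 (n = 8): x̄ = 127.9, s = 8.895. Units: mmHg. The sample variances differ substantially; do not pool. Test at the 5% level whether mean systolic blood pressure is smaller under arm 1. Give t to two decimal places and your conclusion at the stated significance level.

Let group 1 = arm 1, group 2 = arm 2. H0: μ_1 = μ_2; H1: μ_1 < μ_2 (Welch's two-sample t-test, left-tailed).
t = (x̄_1 − x̄_2)/√(s_1²/n_1 + s_2²/n_2) = (117.3 − 127.9)/√(19.74²/28 + 8.895²/8) = -2.17
Welch–Satterthwaite df ≈ 26.80
p-value = P(T ≤ -2.17) ≈ 0.019
Since p ≈ 0.019 < α = 0.05, reject H0; the evidence is statistically significant.

t = -2.17; reject H0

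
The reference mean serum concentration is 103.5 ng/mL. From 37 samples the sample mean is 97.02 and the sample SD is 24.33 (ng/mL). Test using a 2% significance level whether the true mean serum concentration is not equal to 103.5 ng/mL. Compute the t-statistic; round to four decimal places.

H0: μ = 103.5; H1: μ ≠ 103.5 (one-sample t-test, two-sided).
t = (x̄ − μ₀)/(s/√n) = (97.02 − 103.5)/(24.33/√37) = -1.6201
df = n − 1 = 36
Two-sided p-value ≈ 0.114
Since p ≈ 0.114 > α = 0.02, fail to reject H0; the evidence is not statistically significant.

-1.6201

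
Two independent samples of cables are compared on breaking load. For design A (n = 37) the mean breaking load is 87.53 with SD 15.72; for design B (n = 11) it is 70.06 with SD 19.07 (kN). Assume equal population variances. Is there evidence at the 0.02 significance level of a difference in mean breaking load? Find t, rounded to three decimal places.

Let group 1 = design A, group 2 = design B. H0: μ_1 = μ_2; H1: μ_1 ≠ μ_2 (two-sample pooled-variance t-test, two-sided).
s_p² = [(37−1)·15.72² + (11−1)·19.07²]/(37+11−2) = 272.455
t = (87.53 − 70.06)/√[272.455·(1/37 + 1/11)] = 3.082
df = n₁ + n₂ − 2 = 46
Two-sided p-value ≈ 0.0035
Since p ≈ 0.0035 < α = 0.02, reject H0; the data support H1.

3.082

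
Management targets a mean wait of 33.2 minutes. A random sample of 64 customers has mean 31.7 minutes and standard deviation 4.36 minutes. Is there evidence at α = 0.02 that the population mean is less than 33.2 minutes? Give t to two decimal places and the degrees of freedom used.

t = -2.75, df = 63

H0: μ = 33.2; H1: μ < 33.2 (one-sample t-test, left-tailed).
t = (x̄ − μ₀)/(s/√n) = (31.7 − 33.2)/(4.36/√64) = -2.75
df = n − 1 = 63
p-value = P(T ≤ -2.75) ≈ 0.0039
Since p ≈ 0.0039 < α = 0.02, reject H0; the evidence is statistically significant.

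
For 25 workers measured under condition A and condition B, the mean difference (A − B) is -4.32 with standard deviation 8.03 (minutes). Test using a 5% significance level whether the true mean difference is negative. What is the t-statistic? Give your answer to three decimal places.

H0: μ_d = 0; H1: μ_d < 0 (paired t-test on the differences, left-tailed).
t = d̄/(s_d/√n) = -4.32/(8.03/√25) = -2.690
df = n − 1 = 24
p-value = P(T ≤ -2.690) ≈ 0.0064
Since p ≈ 0.0064 < α = 0.05, reject H0; the evidence is statistically significant.

-2.690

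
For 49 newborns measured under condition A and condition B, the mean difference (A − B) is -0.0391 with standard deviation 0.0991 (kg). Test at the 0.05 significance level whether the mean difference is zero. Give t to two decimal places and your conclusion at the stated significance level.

H0: μ_d = 0; H1: μ_d ≠ 0 (paired t-test on the differences, two-sided).
t = d̄/(s_d/√n) = -0.0391/(0.0991/√49) = -2.76
df = n − 1 = 48
Two-sided p-value ≈ 0.008
Since p ≈ 0.008 < α = 0.05, reject H0; the evidence is statistically significant.

t = -2.76; reject H0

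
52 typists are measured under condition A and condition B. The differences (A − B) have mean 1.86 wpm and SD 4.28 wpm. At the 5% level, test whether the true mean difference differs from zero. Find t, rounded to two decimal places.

3.13

H0: μ_d = 0; H1: μ_d ≠ 0 (paired t-test on the differences, two-sided).
t = d̄/(s_d/√n) = 1.86/(4.28/√52) = 3.13
df = n − 1 = 51
Two-sided p-value ≈ 0.003
Since p ≈ 0.003 < α = 0.05, reject H0; the data support H1.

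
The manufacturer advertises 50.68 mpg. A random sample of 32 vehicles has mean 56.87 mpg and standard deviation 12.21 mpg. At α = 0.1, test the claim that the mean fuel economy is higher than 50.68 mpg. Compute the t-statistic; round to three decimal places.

2.868

H0: μ = 50.68; H1: μ > 50.68 (one-sample t-test, right-tailed).
t = (x̄ − μ₀)/(s/√n) = (56.87 − 50.68)/(12.21/√32) = 2.868
df = n − 1 = 31
p-value = P(T ≥ 2.868) ≈ 0.0037
Since p ≈ 0.0037 < α = 0.1, reject H0; the evidence is statistically significant.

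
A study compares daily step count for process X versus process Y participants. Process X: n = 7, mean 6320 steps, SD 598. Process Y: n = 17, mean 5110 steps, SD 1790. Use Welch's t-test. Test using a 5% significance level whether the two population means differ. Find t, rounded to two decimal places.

Let group 1 = process X, group 2 = process Y. H0: μ_1 = μ_2; H1: μ_1 ≠ μ_2 (Welch's two-sample t-test, two-sided).
t = (x̄_1 − x̄_2)/√(s_1²/n_1 + s_2²/n_2) = (6320 − 5110)/√(598²/7 + 1790²/17) = 2.47
Welch–Satterthwaite df ≈ 21.61
Two-sided p-value ≈ 0.0218
Since p ≈ 0.0218 < α = 0.05, reject H0; the data support H1.

2.47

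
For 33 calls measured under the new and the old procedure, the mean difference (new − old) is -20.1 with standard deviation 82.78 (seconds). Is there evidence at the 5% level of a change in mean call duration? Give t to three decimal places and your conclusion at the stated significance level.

t = -1.395; fail to reject H0

H0: μ_d = 0; H1: μ_d ≠ 0 (paired t-test on the differences, two-sided).
t = d̄/(s_d/√n) = -20.1/(82.78/√33) = -1.395
df = n − 1 = 32
Two-sided p-value ≈ 0.173
Since p ≈ 0.173 > α = 0.05, fail to reject H0; the evidence is not statistically significant.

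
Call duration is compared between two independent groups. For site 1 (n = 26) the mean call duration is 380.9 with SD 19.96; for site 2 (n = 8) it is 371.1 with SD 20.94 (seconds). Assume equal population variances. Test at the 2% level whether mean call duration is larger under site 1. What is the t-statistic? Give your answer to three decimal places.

Let group 1 = site 1, group 2 = site 2. H0: μ_1 = μ_2; H1: μ_1 > μ_2 (two-sample pooled-variance t-test, right-tailed).
s_p² = [(26−1)·19.96² + (8−1)·20.94²]/(26+8−2) = 407.17
t = (380.9 − 371.1)/√[407.17·(1/26 + 1/8)] = 1.201
df = n₁ + n₂ − 2 = 32
p-value = P(T ≥ 1.201) ≈ 0.1192
Since p ≈ 0.1192 > α = 0.02, fail to reject H0; the evidence is not statistically significant.

1.201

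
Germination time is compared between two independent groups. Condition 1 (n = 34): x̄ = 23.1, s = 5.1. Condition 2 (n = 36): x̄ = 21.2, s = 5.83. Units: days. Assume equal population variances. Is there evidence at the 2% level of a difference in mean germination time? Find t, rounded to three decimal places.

Let group 1 = condition 1, group 2 = condition 2. H0: μ_1 = μ_2; H1: μ_1 ≠ μ_2 (two-sample pooled-variance t-test, two-sided).
s_p² = [(34−1)·5.1² + (36−1)·5.83²]/(34+36−2) = 30.1168
t = (23.1 − 21.2)/√[30.1168·(1/34 + 1/36)] = 1.448
df = n₁ + n₂ − 2 = 68
Two-sided p-value ≈ 0.152
Since p ≈ 0.152 > α = 0.02, fail to reject H0; the data do not provide sufficient evidence against H0.

1.448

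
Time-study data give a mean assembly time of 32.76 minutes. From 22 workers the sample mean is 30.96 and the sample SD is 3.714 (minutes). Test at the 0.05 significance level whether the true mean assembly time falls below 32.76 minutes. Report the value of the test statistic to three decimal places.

-2.273

H0: μ = 32.76; H1: μ < 32.76 (one-sample t-test, left-tailed).
t = (x̄ − μ₀)/(s/√n) = (30.96 − 32.76)/(3.714/√22) = -2.273
df = n − 1 = 21
p-value = P(T ≤ -2.273) ≈ 0.0168
Since p ≈ 0.0168 < α = 0.05, reject H0; the evidence is statistically significant.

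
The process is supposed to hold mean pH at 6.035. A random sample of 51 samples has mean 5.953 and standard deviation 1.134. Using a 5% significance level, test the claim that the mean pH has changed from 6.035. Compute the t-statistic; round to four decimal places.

-0.5164

H0: μ = 6.035; H1: μ ≠ 6.035 (one-sample t-test, two-sided).
t = (x̄ − μ₀)/(s/√n) = (5.953 − 6.035)/(1.134/√51) = -0.5164
df = n − 1 = 50
Two-sided p-value ≈ 0.608
Since p ≈ 0.608 > α = 0.05, fail to reject H0; the evidence is not statistically significant.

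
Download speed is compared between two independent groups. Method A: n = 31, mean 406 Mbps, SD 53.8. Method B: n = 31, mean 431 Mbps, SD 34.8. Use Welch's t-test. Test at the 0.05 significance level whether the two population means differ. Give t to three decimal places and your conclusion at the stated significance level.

Let group 1 = method A, group 2 = method B. H0: μ_1 = μ_2; H1: μ_1 ≠ μ_2 (Welch's two-sample t-test, two-sided).
t = (x̄_1 − x̄_2)/√(s_1²/n_1 + s_2²/n_2) = (406 − 431)/√(53.8²/31 + 34.8²/31) = -2.172
Welch–Satterthwaite df ≈ 51.36
Two-sided p-value ≈ 0.0345
Since p ≈ 0.0345 < α = 0.05, reject H0; the evidence is statistically significant.

t = -2.172; reject H0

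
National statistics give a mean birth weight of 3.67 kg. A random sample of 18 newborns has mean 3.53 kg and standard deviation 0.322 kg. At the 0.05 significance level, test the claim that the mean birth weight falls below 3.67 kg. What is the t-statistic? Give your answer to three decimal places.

H0: μ = 3.67; H1: μ < 3.67 (one-sample t-test, left-tailed).
t = (x̄ − μ₀)/(s/√n) = (3.53 − 3.67)/(0.322/√18) = -1.845
df = n − 1 = 17
p-value = P(T ≤ -1.845) ≈ 0.041
Since p ≈ 0.041 < α = 0.05, reject H0; the data support H1.

-1.845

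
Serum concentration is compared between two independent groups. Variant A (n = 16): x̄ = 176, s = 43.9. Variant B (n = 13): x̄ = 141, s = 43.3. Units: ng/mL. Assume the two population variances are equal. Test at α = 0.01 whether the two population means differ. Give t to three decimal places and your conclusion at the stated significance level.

Let group 1 = variant A, group 2 = variant B. H0: μ_1 = μ_2; H1: μ_1 ≠ μ_2 (two-sample pooled-variance t-test, two-sided).
s_p² = [(16−1)·43.9² + (13−1)·43.3²]/(16+13−2) = 1903.96
t = (176 − 141)/√[1903.96·(1/16 + 1/13)] = 2.148
df = n₁ + n₂ − 2 = 27
Two-sided p-value ≈ 0.041
Since p ≈ 0.041 > α = 0.01, fail to reject H0; the evidence is not statistically significant.

t = 2.148; fail to reject H0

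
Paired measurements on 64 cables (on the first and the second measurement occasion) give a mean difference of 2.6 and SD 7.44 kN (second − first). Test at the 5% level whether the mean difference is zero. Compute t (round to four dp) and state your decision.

H0: μ_d = 0; H1: μ_d ≠ 0 (paired t-test on the differences, two-sided).
t = d̄/(s_d/√n) = 2.6/(7.44/√64) = 2.7957
df = n − 1 = 63
Two-sided p-value ≈ 0.007
Since p ≈ 0.007 < α = 0.05, reject H0; the data support H1.

t = 2.7957; reject H0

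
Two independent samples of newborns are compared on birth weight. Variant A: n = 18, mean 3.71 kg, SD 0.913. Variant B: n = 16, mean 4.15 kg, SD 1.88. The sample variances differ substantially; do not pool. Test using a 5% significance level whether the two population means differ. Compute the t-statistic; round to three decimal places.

-0.851

Let group 1 = variant A, group 2 = variant B. H0: μ_1 = μ_2; H1: μ_1 ≠ μ_2 (Welch's two-sample t-test, two-sided).
t = (x̄_1 − x̄_2)/√(s_1²/n_1 + s_2²/n_2) = (3.71 − 4.15)/√(0.913²/18 + 1.88²/16) = -0.851
Welch–Satterthwaite df ≈ 21.13
Two-sided p-value ≈ 0.404
Since p ≈ 0.404 > α = 0.05, fail to reject H0; the data do not provide sufficient evidence against H0.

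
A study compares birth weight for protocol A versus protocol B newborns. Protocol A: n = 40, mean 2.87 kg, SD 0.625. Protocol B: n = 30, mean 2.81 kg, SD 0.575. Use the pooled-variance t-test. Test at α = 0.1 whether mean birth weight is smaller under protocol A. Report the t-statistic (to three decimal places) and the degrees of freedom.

Let group 1 = protocol A, group 2 = protocol B. H0: μ_1 = μ_2; H1: μ_1 < μ_2 (two-sample pooled-variance t-test, left-tailed).
s_p² = [(40−1)·0.625² + (30−1)·0.575²]/(40+30−2) = 0.365037
t = (2.87 − 2.81)/√[0.365037·(1/40 + 1/30)] = 0.411
df = n₁ + n₂ − 2 = 68
p-value = P(T ≤ 0.411) ≈ 0.659
Since p ≈ 0.659 > α = 0.1, fail to reject H0; the evidence is not statistically significant.

t = 0.411, df = 68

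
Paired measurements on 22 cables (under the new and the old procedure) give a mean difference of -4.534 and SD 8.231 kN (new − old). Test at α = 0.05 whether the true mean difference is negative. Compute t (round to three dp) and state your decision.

H0: μ_d = 0; H1: μ_d < 0 (paired t-test on the differences, left-tailed).
t = d̄/(s_d/√n) = -4.534/(8.231/√22) = -2.584
df = n − 1 = 21
p-value = P(T ≤ -2.584) ≈ 0.009
Since p ≈ 0.009 < α = 0.05, reject H0; the evidence is statistically significant.

t = -2.584; reject H0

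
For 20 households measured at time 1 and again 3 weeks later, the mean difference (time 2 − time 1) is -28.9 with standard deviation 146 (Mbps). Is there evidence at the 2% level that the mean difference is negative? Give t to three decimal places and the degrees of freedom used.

H0: μ_d = 0; H1: μ_d < 0 (paired t-test on the differences, left-tailed).
t = d̄/(s_d/√n) = -28.9/(146/√20) = -0.885
df = n − 1 = 19
p-value = P(T ≤ -0.885) ≈ 0.194
Since p ≈ 0.194 > α = 0.02, fail to reject H0; the data do not provide sufficient evidence against H0.

t = -0.885, df = 19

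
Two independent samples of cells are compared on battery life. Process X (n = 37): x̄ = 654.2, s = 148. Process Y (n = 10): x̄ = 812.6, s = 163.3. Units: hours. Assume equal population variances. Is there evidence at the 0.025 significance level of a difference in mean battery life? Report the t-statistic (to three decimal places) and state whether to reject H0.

Let group 1 = process X, group 2 = process Y. H0: μ_1 = μ_2; H1: μ_1 ≠ μ_2 (two-sample pooled-variance t-test, two-sided).
s_p² = [(37−1)·148² + (10−1)·163.3²]/(37+10−2) = 22856.6
t = (654.2 − 812.6)/√[22856.6·(1/37 + 1/10)] = -2.940
df = n₁ + n₂ − 2 = 45
Two-sided p-value ≈ 0.0052
Since p ≈ 0.0052 < α = 0.025, reject H0; the evidence is statistically significant.

t = -2.940; reject H0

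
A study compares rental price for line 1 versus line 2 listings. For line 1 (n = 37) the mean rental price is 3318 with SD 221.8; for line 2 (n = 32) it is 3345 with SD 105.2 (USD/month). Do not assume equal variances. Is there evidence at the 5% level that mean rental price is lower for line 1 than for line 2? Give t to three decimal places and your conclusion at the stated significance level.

t = -0.660; fail to reject H0

Let group 1 = line 1, group 2 = line 2. H0: μ_1 = μ_2; H1: μ_1 < μ_2 (Welch's two-sample t-test, left-tailed).
t = (x̄_1 − x̄_2)/√(s_1²/n_1 + s_2²/n_2) = (3318 − 3345)/√(221.8²/37 + 105.2²/32) = -0.660
Welch–Satterthwaite df ≈ 53.00
p-value = P(T ≤ -0.660) ≈ 0.2562
Since p ≈ 0.2562 > α = 0.05, fail to reject H0; the evidence is not statistically significant.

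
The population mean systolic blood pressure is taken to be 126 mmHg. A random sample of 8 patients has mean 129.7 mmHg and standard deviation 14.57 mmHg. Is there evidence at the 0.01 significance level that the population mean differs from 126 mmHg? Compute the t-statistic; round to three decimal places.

0.718

H0: μ = 126; H1: μ ≠ 126 (one-sample t-test, two-sided).
t = (x̄ − μ₀)/(s/√n) = (129.7 − 126)/(14.57/√8) = 0.718
df = n − 1 = 7
Two-sided p-value ≈ 0.496
Since p ≈ 0.496 > α = 0.01, fail to reject H0; the evidence is not statistically significant.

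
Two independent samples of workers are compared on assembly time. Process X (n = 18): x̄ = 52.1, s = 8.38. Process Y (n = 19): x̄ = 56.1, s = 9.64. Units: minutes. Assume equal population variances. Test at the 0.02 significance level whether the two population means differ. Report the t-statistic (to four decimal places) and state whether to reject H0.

Let group 1 = process X, group 2 = process Y. H0: μ_1 = μ_2; H1: μ_1 ≠ μ_2 (two-sample pooled-variance t-test, two-sided).
s_p² = [(18−1)·8.38² + (19−1)·9.64²]/(18+19−2) = 81.9014
t = (52.1 − 56.1)/√[81.9014·(1/18 + 1/19)] = -1.3438
df = n₁ + n₂ − 2 = 35
Two-sided p-value ≈ 0.188
Since p ≈ 0.188 > α = 0.02, fail to reject H0; the data do not provide sufficient evidence against H0.

t = -1.3438; fail to reject H0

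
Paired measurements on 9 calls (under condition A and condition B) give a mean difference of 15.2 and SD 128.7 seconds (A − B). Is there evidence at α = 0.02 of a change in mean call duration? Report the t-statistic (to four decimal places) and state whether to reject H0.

t = 0.3543; fail to reject H0

H0: μ_d = 0; H1: μ_d ≠ 0 (paired t-test on the differences, two-sided).
t = d̄/(s_d/√n) = 15.2/(128.7/√9) = 0.3543
df = n − 1 = 8
Two-sided p-value ≈ 0.7323
Since p ≈ 0.7323 > α = 0.02, fail to reject H0; the evidence is not statistically significant.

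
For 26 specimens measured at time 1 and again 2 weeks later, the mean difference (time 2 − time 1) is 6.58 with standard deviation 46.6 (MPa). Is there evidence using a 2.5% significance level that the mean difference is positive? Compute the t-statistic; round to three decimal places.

0.720

H0: μ_d = 0; H1: μ_d > 0 (paired t-test on the differences, right-tailed).
t = d̄/(s_d/√n) = 6.58/(46.6/√26) = 0.720
df = n − 1 = 25
p-value = P(T ≥ 0.720) ≈ 0.2391
Since p ≈ 0.2391 > α = 0.025, fail to reject H0; the evidence is not statistically significant.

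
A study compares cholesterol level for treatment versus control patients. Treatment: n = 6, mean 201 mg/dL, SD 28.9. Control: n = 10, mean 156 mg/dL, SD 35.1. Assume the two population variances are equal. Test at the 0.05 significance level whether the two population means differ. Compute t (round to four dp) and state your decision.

Let group 1 = treatment, group 2 = control. H0: μ_1 = μ_2; H1: μ_1 ≠ μ_2 (two-sample pooled-variance t-test, two-sided).
s_p² = [(6−1)·28.9² + (10−1)·35.1²]/(6+10−2) = 1090.3
t = (201 − 156)/√[1090.3·(1/6 + 1/10)] = 2.6391
df = n₁ + n₂ − 2 = 14
Two-sided p-value ≈ 0.019
Since p ≈ 0.019 < α = 0.05, reject H0; the data support H1.

t = 2.6391; reject H0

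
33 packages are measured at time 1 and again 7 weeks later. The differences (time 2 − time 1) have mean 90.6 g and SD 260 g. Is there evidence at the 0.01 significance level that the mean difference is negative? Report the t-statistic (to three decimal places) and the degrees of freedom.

H0: μ_d = 0; H1: μ_d < 0 (paired t-test on the differences, left-tailed).
t = d̄/(s_d/√n) = 90.6/(260/√33) = 2.002
df = n − 1 = 32
p-value = P(T ≤ 2.002) ≈ 0.9731
Since p ≈ 0.9731 > α = 0.01, fail to reject H0; the data do not provide sufficient evidence against H0.

t = 2.002, df = 32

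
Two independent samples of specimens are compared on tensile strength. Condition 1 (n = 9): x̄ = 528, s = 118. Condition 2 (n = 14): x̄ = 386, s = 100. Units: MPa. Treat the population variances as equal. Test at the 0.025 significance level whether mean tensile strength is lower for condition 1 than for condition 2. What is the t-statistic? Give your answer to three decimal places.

Let group 1 = condition 1, group 2 = condition 2. H0: μ_1 = μ_2; H1: μ_1 < μ_2 (two-sample pooled-variance t-test, left-tailed).
s_p² = [(9−1)·118² + (14−1)·100²]/(9+14−2) = 11494.9
t = (528 − 386)/√[11494.9·(1/9 + 1/14)] = 3.100
df = n₁ + n₂ − 2 = 21
p-value = P(T ≤ 3.100) ≈ 0.997
Since p ≈ 0.997 > α = 0.025, fail to reject H0; the data do not provide sufficient evidence against H0.

3.100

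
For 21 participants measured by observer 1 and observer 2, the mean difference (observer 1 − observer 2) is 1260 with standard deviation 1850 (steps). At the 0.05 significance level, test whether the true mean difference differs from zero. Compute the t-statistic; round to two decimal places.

3.12

H0: μ_d = 0; H1: μ_d ≠ 0 (paired t-test on the differences, two-sided).
t = d̄/(s_d/√n) = 1260/(1850/√21) = 3.12
df = n − 1 = 20
Two-sided p-value ≈ 0.0054
Since p ≈ 0.0054 < α = 0.05, reject H0; the evidence is statistically significant.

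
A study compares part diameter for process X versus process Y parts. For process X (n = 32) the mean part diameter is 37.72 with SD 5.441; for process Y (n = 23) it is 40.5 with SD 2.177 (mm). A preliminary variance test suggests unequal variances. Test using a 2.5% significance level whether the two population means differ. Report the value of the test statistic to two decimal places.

-2.61

Let group 1 = process X, group 2 = process Y. H0: μ_1 = μ_2; H1: μ_1 ≠ μ_2 (Welch's two-sample t-test, two-sided).
t = (x̄_1 − x̄_2)/√(s_1²/n_1 + s_2²/n_2) = (37.72 − 40.5)/√(5.441²/32 + 2.177²/23) = -2.61
Welch–Satterthwaite df ≈ 43.32
Two-sided p-value ≈ 0.012
Since p ≈ 0.012 < α = 0.025, reject H0; the evidence is statistically significant.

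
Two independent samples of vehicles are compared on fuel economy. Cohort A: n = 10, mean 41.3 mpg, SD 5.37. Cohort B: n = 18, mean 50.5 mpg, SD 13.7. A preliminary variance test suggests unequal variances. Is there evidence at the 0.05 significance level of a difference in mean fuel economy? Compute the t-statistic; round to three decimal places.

Let group 1 = cohort A, group 2 = cohort B. H0: μ_1 = μ_2; H1: μ_1 ≠ μ_2 (Welch's two-sample t-test, two-sided).
t = (x̄_1 − x̄_2)/√(s_1²/n_1 + s_2²/n_2) = (41.3 − 50.5)/√(5.37²/10 + 13.7²/18) = -2.522
Welch–Satterthwaite df ≈ 24.21
Two-sided p-value ≈ 0.019
Since p ≈ 0.019 < α = 0.05, reject H0; the data support H1.

-2.522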